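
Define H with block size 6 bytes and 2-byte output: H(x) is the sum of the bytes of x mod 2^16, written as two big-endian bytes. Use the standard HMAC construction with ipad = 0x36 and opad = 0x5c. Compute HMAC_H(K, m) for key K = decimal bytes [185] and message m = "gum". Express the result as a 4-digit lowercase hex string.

0399

Key decimal bytes [185] = b9 is 1 byte ≤ B = 6; zero-pad to 6 bytes: K' = b9 00 00 00 00 00.
K' ⊕ ipad = 8f 36 36 36 36 36.  K' ⊕ opad = e5 5c 5c 5c 5c 5c.
Inner input = (K'⊕ipad) ∥ m = 8f 36 36 36 36 36 ∥ 67 75 6d.
Inner hash: sum = 143+54+54+54+54+54+103+117+109 = 742 → 02 e6.
Outer input = (K'⊕opad) ∥ inner = e5 5c 5c 5c 5c 5c ∥ 02 e6.
Outer hash (tag): sum = 229+92+92+92+92+92+2+230 = 921 → 03 99.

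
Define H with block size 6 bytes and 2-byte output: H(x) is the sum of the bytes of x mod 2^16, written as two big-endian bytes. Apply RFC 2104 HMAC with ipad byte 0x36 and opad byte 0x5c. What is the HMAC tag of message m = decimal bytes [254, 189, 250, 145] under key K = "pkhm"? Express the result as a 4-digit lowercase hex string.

0193

Key "pkhm" = 70 6b 68 6d is 4 bytes ≤ B = 6; zero-pad to 6 bytes: K' = 70 6b 68 6d 00 00.
K' ⊕ ipad = 46 5d 5e 5b 36 36.  K' ⊕ opad = 2c 37 34 31 5c 5c.
Inner input = (K'⊕ipad) ∥ m = 46 5d 5e 5b 36 36 ∥ fe bd fa 91.
Inner hash: sum = 70+93+94+91+54+54+254+189+250+145 = 1294 → 05 0e.
Outer input = (K'⊕opad) ∥ inner = 2c 37 34 31 5c 5c ∥ 05 0e.
Outer hash (tag): sum = 44+55+52+49+92+92+5+14 = 403 → 01 93.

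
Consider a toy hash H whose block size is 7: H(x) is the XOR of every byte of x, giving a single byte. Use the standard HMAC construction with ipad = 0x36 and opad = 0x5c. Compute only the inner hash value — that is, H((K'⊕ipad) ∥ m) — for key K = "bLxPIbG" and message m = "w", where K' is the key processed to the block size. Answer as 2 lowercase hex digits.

Key "bLxPIbG" = 62 4c 78 50 49 62 47 is exactly B = 7 bytes: K' = 62 4c 78 50 49 62 47.
K' ⊕ ipad = 54 7a 4e 66 7f 54 71.
Inner input = 54 7a 4e 66 7f 54 71 ∥ 77.
Inner hash: XOR 54⊕7a⊕4e⊕66⊕7f⊕54⊕71⊕77 = 2b.

2b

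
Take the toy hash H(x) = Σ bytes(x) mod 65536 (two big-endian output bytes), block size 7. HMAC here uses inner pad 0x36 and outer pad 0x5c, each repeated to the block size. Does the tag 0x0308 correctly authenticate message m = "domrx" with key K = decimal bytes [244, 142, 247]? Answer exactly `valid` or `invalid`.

Key decimal bytes [244, 142, 247] = f4 8e f7 is 3 bytes ≤ B = 7; zero-pad to 7 bytes: K' = f4 8e f7 00 00 00 00.
K' ⊕ ipad = c2 b8 c1 36 36 36 36; K' ⊕ opad = a8 d2 ab 5c 5c 5c 5c.
Inner hash: sum = 194+184+193+54+54+54+54+100+111+109+114+120 = 1341 → 05 3d.
Outer hash (recomputed tag): sum = 168+210+171+92+92+92+92+5+61 = 983 → 03 d7.
Recomputed tag = 03d7; claimed = 0308 → mismatch.

invalid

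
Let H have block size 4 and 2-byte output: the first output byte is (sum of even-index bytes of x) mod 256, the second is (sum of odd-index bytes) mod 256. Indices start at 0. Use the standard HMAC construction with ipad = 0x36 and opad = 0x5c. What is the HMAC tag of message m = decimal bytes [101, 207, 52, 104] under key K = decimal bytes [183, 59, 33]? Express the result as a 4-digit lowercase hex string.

Key decimal bytes [183, 59, 33] = b7 3b 21 is 3 bytes ≤ B = 4; zero-pad to 4 bytes: K' = b7 3b 21 00.
K' ⊕ ipad = 81 0d 17 36.  K' ⊕ opad = eb 67 7d 5c.
Inner input = (K'⊕ipad) ∥ m = 81 0d 17 36 ∥ 65 cf 34 68.
Inner hash: even-index sum = 305 mod 256 = 49; odd-index sum = 378 mod 256 = 122 → 31 7a.
Outer input = (K'⊕opad) ∥ inner = eb 67 7d 5c ∥ 31 7a.
Outer hash (tag): even-index sum = 409 mod 256 = 153; odd-index sum = 317 mod 256 = 61 → 99 3d.

993d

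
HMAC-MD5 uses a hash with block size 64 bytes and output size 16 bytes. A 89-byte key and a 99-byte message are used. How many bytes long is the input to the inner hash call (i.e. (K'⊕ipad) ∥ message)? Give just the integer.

Key is 89 > 64 bytes, so it is hashed to 16 bytes then zero-padded to 64: |K'| = 64.
Inner input = (K'⊕ipad) ∥ m → 64 + 99 = 163 bytes.

163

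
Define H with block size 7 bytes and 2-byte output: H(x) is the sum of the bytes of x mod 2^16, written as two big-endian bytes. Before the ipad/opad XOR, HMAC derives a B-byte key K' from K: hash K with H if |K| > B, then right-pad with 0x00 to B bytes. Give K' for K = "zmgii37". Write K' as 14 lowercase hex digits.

Key "zmgii37" = 7a 6d 67 69 69 33 37 is exactly B = 7 bytes: K' = 7a 6d 67 69 69 33 37.

7a6d6769693337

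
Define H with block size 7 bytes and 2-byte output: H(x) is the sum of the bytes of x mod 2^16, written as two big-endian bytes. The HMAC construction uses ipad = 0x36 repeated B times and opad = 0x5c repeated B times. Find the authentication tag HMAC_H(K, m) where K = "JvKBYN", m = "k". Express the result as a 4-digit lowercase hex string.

0120

Key "JvKBYN" = 4a 76 4b 42 59 4e is 6 bytes ≤ B = 7; zero-pad to 7 bytes: K' = 4a 76 4b 42 59 4e 00.
K' ⊕ ipad = 7c 40 7d 74 6f 78 36.  K' ⊕ opad = 16 2a 17 1e 05 12 5c.
Inner input = (K'⊕ipad) ∥ m = 7c 40 7d 74 6f 78 36 ∥ 6b.
Inner hash: sum = 124+64+125+116+111+120+54+107 = 821 → 03 35.
Outer input = (K'⊕opad) ∥ inner = 16 2a 17 1e 05 12 5c ∥ 03 35.
Outer hash (tag): sum = 22+42+23+30+5+18+92+3+53 = 288 → 01 20.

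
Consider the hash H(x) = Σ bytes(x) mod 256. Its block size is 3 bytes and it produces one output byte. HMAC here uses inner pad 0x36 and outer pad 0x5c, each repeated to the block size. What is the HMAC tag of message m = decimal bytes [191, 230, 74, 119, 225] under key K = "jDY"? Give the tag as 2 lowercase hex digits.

d7

Key "jDY" = 6a 44 59 is exactly B = 3 bytes: K' = 6a 44 59.
K' ⊕ ipad = 5c 72 6f.  K' ⊕ opad = 36 18 05.
Inner input = (K'⊕ipad) ∥ m = 5c 72 6f ∥ bf e6 4a 77 e1.
Inner hash: sum = 92+114+111+191+230+74+119+225 = 1156; mod 256 = 132 → 84.
Outer input = (K'⊕opad) ∥ inner = 36 18 05 ∥ 84.
Outer hash (tag): sum = 54+24+5+132 = 215 → d7.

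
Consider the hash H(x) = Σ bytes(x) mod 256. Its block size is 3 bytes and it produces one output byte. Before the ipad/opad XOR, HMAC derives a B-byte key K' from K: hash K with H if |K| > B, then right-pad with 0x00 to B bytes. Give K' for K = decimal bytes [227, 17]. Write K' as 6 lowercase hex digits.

e31100

Key decimal bytes [227, 17] = e3 11 is 2 bytes ≤ B = 3; zero-pad to 3 bytes: K' = e3 11 00.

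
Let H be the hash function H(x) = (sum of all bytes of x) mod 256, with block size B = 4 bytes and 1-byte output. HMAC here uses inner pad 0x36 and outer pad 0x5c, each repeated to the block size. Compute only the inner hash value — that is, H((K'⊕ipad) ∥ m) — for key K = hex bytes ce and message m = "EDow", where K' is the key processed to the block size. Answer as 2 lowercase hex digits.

Key hex bytes ce is 1 byte ≤ B = 4; zero-pad to 4 bytes: K' = ce 00 00 00.
K' ⊕ ipad = f8 36 36 36.
Inner input = f8 36 36 36 ∥ 45 44 6f 77.
Inner hash: sum = 248+54+54+54+69+68+111+119 = 777; mod 256 = 9 → 09.

09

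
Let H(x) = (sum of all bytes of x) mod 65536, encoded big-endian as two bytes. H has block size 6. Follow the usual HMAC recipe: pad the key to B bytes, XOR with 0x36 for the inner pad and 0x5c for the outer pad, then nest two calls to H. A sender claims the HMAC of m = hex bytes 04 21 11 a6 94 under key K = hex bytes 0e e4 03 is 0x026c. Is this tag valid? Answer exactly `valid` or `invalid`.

Key hex bytes 0e e4 03 is 3 bytes ≤ B = 6; zero-pad to 6 bytes: K' = 0e e4 03 00 00 00.
K' ⊕ ipad = 38 d2 35 36 36 36; K' ⊕ opad = 52 b8 5f 5c 5c 5c.
Inner hash: sum = 56+210+53+54+54+54+4+33+17+166+148 = 849 → 03 51.
Outer hash (recomputed tag): sum = 82+184+95+92+92+92+3+81 = 721 → 02 d1.
Recomputed tag = 02d1; claimed = 026c → mismatch.

invalid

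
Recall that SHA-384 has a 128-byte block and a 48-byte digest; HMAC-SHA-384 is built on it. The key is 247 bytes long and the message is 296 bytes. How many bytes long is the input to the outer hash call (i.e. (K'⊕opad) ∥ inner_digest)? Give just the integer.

Key is 247 > 128 bytes, so it is hashed to 48 bytes then zero-padded to 128: |K'| = 128.
Outer input = (K'⊕opad) ∥ H(inner) → 128 + 48 = 176 bytes.

176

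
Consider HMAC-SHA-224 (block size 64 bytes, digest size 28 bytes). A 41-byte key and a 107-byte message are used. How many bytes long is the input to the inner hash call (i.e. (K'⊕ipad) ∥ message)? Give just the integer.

Key is 41 ≤ 64 bytes, zero-padded: |K'| = 64.
Inner input = (K'⊕ipad) ∥ m → 64 + 107 = 171 bytes.

171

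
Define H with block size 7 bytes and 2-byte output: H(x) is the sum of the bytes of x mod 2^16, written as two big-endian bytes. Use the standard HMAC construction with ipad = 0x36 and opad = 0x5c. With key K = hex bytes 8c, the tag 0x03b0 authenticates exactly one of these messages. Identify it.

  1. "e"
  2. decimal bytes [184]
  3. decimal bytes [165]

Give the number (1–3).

Key hex bytes 8c is 1 byte ≤ B = 7; zero-pad to 7 bytes: K' = 8c 00 00 00 00 00 00.
K' ⊕ ipad = ba 36 36 36 36 36 36; K' ⊕ opad = d0 5c 5c 5c 5c 5c 5c.
m1: inner = H(ba 36 36 36 36 36 36 65) = 02 63; tag = H(d0 5c 5c 5c 5c 5c 5c 02 63) = 035d
m2: inner = H(ba 36 36 36 36 36 36 b8) = 02 b6; tag = H(d0 5c 5c 5c 5c 5c 5c 02 b6) = 03b0 ← matches
m3: inner = H(ba 36 36 36 36 36 36 a5) = 02 a3; tag = H(d0 5c 5c 5c 5c 5c 5c 02 a3) = 039d

2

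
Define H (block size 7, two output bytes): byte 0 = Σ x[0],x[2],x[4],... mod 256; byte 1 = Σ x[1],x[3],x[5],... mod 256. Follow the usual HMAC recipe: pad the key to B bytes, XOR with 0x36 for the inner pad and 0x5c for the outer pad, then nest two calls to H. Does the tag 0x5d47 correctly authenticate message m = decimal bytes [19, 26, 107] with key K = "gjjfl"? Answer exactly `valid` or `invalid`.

invalid

Key "gjjfl" = 67 6a 6a 66 6c is 5 bytes ≤ B = 7; zero-pad to 7 bytes: K' = 67 6a 6a 66 6c 00 00.
K' ⊕ ipad = 51 5c 5c 50 5a 36 36; K' ⊕ opad = 3b 36 36 3a 30 5c 5c.
Inner hash: even-index sum = 343 mod 256 = 87; odd-index sum = 352 mod 256 = 96 → 57 60.
Outer hash (recomputed tag): even-index sum = 349 mod 256 = 93; odd-index sum = 291 mod 256 = 35 → 5d 23.
Recomputed tag = 5d23; claimed = 5d47 → mismatch.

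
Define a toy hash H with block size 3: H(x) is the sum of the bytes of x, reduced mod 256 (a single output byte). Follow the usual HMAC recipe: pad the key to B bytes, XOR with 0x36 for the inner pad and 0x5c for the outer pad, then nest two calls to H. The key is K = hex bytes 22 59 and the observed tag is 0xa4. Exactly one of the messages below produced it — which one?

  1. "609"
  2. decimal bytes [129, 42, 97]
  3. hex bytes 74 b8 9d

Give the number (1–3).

2

Key hex bytes 22 59 is 2 bytes ≤ B = 3; zero-pad to 3 bytes: K' = 22 59 00.
K' ⊕ ipad = 14 6f 36; K' ⊕ opad = 7e 05 5c.
m1: inner = H(14 6f 36 36 30 39) = 58; tag = H(7e 05 5c 58) = 37
m2: inner = H(14 6f 36 81 2a 61) = c5; tag = H(7e 05 5c c5) = a4 ← matches
m3: inner = H(14 6f 36 74 b8 9d) = 82; tag = H(7e 05 5c 82) = 61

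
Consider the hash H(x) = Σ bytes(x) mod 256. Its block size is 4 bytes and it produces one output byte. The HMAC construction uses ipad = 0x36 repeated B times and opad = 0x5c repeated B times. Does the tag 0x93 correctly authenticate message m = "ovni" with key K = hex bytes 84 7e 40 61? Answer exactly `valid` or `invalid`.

invalid

Key hex bytes 84 7e 40 61 is exactly B = 4 bytes: K' = 84 7e 40 61.
K' ⊕ ipad = b2 48 76 57; K' ⊕ opad = d8 22 1c 3d.
Inner hash: sum = 178+72+118+87+111+118+110+105 = 899; mod 256 = 131 → 83.
Outer hash (recomputed tag): sum = 216+34+28+61+131 = 470; mod 256 = 214 → d6.
Recomputed tag = d6; claimed = 93 → mismatch.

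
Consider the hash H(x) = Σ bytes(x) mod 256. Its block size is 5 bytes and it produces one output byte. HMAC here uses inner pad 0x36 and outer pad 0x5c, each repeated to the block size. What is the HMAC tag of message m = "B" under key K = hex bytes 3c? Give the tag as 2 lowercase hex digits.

f4

Key hex bytes 3c is 1 byte ≤ B = 5; zero-pad to 5 bytes: K' = 3c 00 00 00 00.
K' ⊕ ipad = 0a 36 36 36 36.  K' ⊕ opad = 60 5c 5c 5c 5c.
Inner input = (K'⊕ipad) ∥ m = 0a 36 36 36 36 ∥ 42.
Inner hash: sum = 10+54+54+54+54+66 = 292; mod 256 = 36 → 24.
Outer input = (K'⊕opad) ∥ inner = 60 5c 5c 5c 5c ∥ 24.
Outer hash (tag): sum = 96+92+92+92+92+36 = 500; mod 256 = 244 → f4.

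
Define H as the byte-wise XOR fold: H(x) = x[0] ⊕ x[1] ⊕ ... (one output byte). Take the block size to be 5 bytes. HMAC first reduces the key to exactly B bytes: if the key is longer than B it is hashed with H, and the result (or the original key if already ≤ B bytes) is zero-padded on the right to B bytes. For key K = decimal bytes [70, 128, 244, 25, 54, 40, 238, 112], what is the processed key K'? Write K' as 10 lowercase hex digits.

|K| = 8 > B = 5, so first hash the key.
H(K): XOR 46⊕80⊕f4⊕19⊕36⊕28⊕ee⊕70 = ab.
Zero-pad H(K) = ab to 5 bytes: K' = ab 00 00 00 00.

ab00000000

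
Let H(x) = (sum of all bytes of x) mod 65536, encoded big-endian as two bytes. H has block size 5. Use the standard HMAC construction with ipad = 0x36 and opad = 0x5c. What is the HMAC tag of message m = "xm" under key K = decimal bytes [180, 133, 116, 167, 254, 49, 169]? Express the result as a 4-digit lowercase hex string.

Key decimal bytes [180, 133, 116, 167, 254, 49, 169] = b4 85 74 a7 fe 31 a9 is 7 bytes > B = 5, so hash it first: H(key) = 04 2c, then zero-pad to 5 bytes: K' = 04 2c 00 00 00.
K' ⊕ ipad = 32 1a 36 36 36.  K' ⊕ opad = 58 70 5c 5c 5c.
Inner input = (K'⊕ipad) ∥ m = 32 1a 36 36 36 ∥ 78 6d.
Inner hash: sum = 50+26+54+54+54+120+109 = 467 → 01 d3.
Outer input = (K'⊕opad) ∥ inner = 58 70 5c 5c 5c ∥ 01 d3.
Outer hash (tag): sum = 88+112+92+92+92+1+211 = 688 → 02 b0.

02b0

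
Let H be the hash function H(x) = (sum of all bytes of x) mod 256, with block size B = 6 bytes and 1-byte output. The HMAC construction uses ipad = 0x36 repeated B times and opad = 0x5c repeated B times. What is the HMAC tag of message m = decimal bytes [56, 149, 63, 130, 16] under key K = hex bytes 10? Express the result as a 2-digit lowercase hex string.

Key hex bytes 10 is 1 byte ≤ B = 6; zero-pad to 6 bytes: K' = 10 00 00 00 00 00.
K' ⊕ ipad = 26 36 36 36 36 36.  K' ⊕ opad = 4c 5c 5c 5c 5c 5c.
Inner input = (K'⊕ipad) ∥ m = 26 36 36 36 36 36 ∥ 38 95 3f 82 10.
Inner hash: sum = 38+54+54+54+54+54+56+149+63+130+16 = 722; mod 256 = 210 → d2.
Outer input = (K'⊕opad) ∥ inner = 4c 5c 5c 5c 5c 5c ∥ d2.
Outer hash (tag): sum = 76+92+92+92+92+92+210 = 746; mod 256 = 234 → ea.

ea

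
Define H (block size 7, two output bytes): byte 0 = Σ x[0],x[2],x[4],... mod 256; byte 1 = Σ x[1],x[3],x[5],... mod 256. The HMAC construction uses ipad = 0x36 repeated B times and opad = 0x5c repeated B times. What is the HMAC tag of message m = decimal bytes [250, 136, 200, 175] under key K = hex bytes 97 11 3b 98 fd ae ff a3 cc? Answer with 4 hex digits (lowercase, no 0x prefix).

d4e3

Key hex bytes 97 11 3b 98 fd ae ff a3 cc is 9 bytes > B = 7, so hash it first: H(key) = 9a fa, then zero-pad to 7 bytes: K' = 9a fa 00 00 00 00 00.
K' ⊕ ipad = ac cc 36 36 36 36 36.  K' ⊕ opad = c6 a6 5c 5c 5c 5c 5c.
Inner input = (K'⊕ipad) ∥ m = ac cc 36 36 36 36 36 ∥ fa 88 c8 af.
Inner hash: even-index sum = 645 mod 256 = 133; odd-index sum = 762 mod 256 = 250 → 85 fa.
Outer input = (K'⊕opad) ∥ inner = c6 a6 5c 5c 5c 5c 5c ∥ 85 fa.
Outer hash (tag): even-index sum = 724 mod 256 = 212; odd-index sum = 483 mod 256 = 227 → d4 e3.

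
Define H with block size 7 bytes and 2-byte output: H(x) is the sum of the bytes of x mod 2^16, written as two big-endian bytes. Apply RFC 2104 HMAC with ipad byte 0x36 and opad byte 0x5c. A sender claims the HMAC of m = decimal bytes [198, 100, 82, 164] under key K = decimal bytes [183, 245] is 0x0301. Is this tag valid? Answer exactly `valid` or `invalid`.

invalid

Key decimal bytes [183, 245] = b7 f5 is 2 bytes ≤ B = 7; zero-pad to 7 bytes: K' = b7 f5 00 00 00 00 00.
K' ⊕ ipad = 81 c3 36 36 36 36 36; K' ⊕ opad = eb a9 5c 5c 5c 5c 5c.
Inner hash: sum = 129+195+54+54+54+54+54+198+100+82+164 = 1138 → 04 72.
Outer hash (recomputed tag): sum = 235+169+92+92+92+92+92+4+114 = 982 → 03 d6.
Recomputed tag = 03d6; claimed = 0301 → mismatch.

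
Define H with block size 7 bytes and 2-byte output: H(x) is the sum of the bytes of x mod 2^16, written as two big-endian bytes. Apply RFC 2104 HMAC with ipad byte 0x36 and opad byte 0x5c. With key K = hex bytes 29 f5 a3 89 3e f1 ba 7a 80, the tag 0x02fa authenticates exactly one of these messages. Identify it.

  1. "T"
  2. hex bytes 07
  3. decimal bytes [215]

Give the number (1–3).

2

Key hex bytes 29 f5 a3 89 3e f1 ba 7a 80 is 9 bytes > B = 7, so hash it first: H(key) = 05 2d, then zero-pad to 7 bytes: K' = 05 2d 00 00 00 00 00.
K' ⊕ ipad = 33 1b 36 36 36 36 36; K' ⊕ opad = 59 71 5c 5c 5c 5c 5c.
m1: inner = H(33 1b 36 36 36 36 36 54) = 01 b0; tag = H(59 71 5c 5c 5c 5c 5c 01 b0) = 0347
m2: inner = H(33 1b 36 36 36 36 36 07) = 01 63; tag = H(59 71 5c 5c 5c 5c 5c 01 63) = 02fa ← matches
m3: inner = H(33 1b 36 36 36 36 36 d7) = 02 33; tag = H(59 71 5c 5c 5c 5c 5c 02 33) = 02cb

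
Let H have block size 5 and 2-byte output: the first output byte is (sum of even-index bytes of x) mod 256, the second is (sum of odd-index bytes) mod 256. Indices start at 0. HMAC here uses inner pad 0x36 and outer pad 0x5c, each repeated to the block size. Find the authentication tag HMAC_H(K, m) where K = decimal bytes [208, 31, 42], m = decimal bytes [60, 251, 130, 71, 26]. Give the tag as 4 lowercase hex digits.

9519

Key decimal bytes [208, 31, 42] = d0 1f 2a is 3 bytes ≤ B = 5; zero-pad to 5 bytes: K' = d0 1f 2a 00 00.
K' ⊕ ipad = e6 29 1c 36 36.  K' ⊕ opad = 8c 43 76 5c 5c.
Inner input = (K'⊕ipad) ∥ m = e6 29 1c 36 36 ∥ 3c fb 82 47 1a.
Inner hash: even-index sum = 634 mod 256 = 122; odd-index sum = 311 mod 256 = 55 → 7a 37.
Outer input = (K'⊕opad) ∥ inner = 8c 43 76 5c 5c ∥ 7a 37.
Outer hash (tag): even-index sum = 405 mod 256 = 149; odd-index sum = 281 mod 256 = 25 → 95 19.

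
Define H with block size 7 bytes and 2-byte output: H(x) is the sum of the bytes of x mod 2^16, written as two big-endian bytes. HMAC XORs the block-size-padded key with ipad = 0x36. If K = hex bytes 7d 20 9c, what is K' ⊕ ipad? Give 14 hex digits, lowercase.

4b16aa36363636

Key hex bytes 7d 20 9c is 3 bytes ≤ B = 7; zero-pad to 7 bytes: K' = 7d 20 9c 00 00 00 00.
XOR each byte with 0x36: 7d⊕36=4b, 20⊕36=16, 9c⊕36=aa, 00⊕36=36, 00⊕36=36, 00⊕36=36, 00⊕36=36.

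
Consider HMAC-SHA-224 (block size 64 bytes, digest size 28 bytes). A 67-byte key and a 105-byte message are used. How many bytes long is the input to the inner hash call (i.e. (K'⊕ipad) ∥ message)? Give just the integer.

Key is 67 > 64 bytes, so it is hashed to 28 bytes then zero-padded to 64: |K'| = 64.
Inner input = (K'⊕ipad) ∥ m → 64 + 105 = 169 bytes.

169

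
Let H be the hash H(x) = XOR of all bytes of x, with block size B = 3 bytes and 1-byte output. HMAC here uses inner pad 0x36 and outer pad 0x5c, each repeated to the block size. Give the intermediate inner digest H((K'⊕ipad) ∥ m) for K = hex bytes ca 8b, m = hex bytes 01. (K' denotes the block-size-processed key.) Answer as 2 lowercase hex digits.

Key hex bytes ca 8b is 2 bytes ≤ B = 3; zero-pad to 3 bytes: K' = ca 8b 00.
K' ⊕ ipad = fc bd 36.
Inner input = fc bd 36 ∥ 01.
Inner hash: XOR fc⊕bd⊕36⊕01 = 76.

76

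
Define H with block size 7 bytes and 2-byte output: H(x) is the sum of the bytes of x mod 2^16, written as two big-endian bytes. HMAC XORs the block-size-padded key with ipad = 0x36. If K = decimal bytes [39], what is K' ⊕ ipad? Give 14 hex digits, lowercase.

Key decimal bytes [39] = 27 is 1 byte ≤ B = 7; zero-pad to 7 bytes: K' = 27 00 00 00 00 00 00.
XOR each byte with 0x36: 27⊕36=11, 00⊕36=36, 00⊕36=36, 00⊕36=36, 00⊕36=36, 00⊕36=36, 00⊕36=36.

11363636363636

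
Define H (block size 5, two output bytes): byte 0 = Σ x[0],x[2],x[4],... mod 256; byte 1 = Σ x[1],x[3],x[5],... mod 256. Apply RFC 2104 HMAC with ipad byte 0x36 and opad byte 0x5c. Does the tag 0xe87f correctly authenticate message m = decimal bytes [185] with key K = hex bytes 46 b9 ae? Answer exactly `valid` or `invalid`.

invalid

Key hex bytes 46 b9 ae is 3 bytes ≤ B = 5; zero-pad to 5 bytes: K' = 46 b9 ae 00 00.
K' ⊕ ipad = 70 8f 98 36 36; K' ⊕ opad = 1a e5 f2 5c 5c.
Inner hash: even-index sum = 318 mod 256 = 62; odd-index sum = 382 mod 256 = 126 → 3e 7e.
Outer hash (recomputed tag): even-index sum = 486 mod 256 = 230; odd-index sum = 383 mod 256 = 127 → e6 7f.
Recomputed tag = e67f; claimed = e87f → mismatch.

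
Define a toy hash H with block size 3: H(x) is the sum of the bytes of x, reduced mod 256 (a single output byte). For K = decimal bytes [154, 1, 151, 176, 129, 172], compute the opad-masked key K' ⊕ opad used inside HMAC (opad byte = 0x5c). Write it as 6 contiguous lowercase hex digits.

535c5c

Key decimal bytes [154, 1, 151, 176, 129, 172] = 9a 01 97 b0 81 ac is 6 bytes > B = 3, so hash it first: H(key) = 0f, then zero-pad to 3 bytes: K' = 0f 00 00.
XOR each byte with 0x5c: 0f⊕5c=53, 00⊕5c=5c, 00⊕5c=5c.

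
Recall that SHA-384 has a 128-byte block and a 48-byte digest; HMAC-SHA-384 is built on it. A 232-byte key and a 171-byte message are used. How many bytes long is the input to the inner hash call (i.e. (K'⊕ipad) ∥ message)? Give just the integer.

Key is 232 > 128 bytes, so it is hashed to 48 bytes then zero-padded to 128: |K'| = 128.
Inner input = (K'⊕ipad) ∥ m → 128 + 171 = 299 bytes.

299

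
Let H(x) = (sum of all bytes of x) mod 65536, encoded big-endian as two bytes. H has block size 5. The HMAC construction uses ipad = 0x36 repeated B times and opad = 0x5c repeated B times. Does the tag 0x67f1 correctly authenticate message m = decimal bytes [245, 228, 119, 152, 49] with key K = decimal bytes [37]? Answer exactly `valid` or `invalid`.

Key decimal bytes [37] = 25 is 1 byte ≤ B = 5; zero-pad to 5 bytes: K' = 25 00 00 00 00.
K' ⊕ ipad = 13 36 36 36 36; K' ⊕ opad = 79 5c 5c 5c 5c.
Inner hash: sum = 19+54+54+54+54+245+228+119+152+49 = 1028 → 04 04.
Outer hash (recomputed tag): sum = 121+92+92+92+92+4+4 = 497 → 01 f1.
Recomputed tag = 01f1; claimed = 67f1 → mismatch.

invalid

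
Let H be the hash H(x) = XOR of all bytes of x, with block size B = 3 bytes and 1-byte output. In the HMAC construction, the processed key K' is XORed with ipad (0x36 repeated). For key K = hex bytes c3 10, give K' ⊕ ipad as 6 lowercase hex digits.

f52636

Key hex bytes c3 10 is 2 bytes ≤ B = 3; zero-pad to 3 bytes: K' = c3 10 00.
XOR each byte with 0x36: c3⊕36=f5, 10⊕36=26, 00⊕36=36.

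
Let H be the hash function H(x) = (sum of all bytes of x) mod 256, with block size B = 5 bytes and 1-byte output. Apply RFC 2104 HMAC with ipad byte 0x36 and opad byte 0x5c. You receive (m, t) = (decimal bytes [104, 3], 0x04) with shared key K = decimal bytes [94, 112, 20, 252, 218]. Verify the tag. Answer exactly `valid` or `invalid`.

Key decimal bytes [94, 112, 20, 252, 218] = 5e 70 14 fc da is exactly B = 5 bytes: K' = 5e 70 14 fc da.
K' ⊕ ipad = 68 46 22 ca ec; K' ⊕ opad = 02 2c 48 a0 86.
Inner hash: sum = 104+70+34+202+236+104+3 = 753; mod 256 = 241 → f1.
Outer hash (recomputed tag): sum = 2+44+72+160+134+241 = 653; mod 256 = 141 → 8d.
Recomputed tag = 8d; claimed = 04 → mismatch.

invalid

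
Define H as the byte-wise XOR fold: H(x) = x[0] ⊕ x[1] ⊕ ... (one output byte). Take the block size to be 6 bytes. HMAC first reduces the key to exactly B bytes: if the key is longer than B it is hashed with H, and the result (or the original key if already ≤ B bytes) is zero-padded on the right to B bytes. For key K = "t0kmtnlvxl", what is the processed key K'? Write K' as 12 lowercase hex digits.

|K| = 10 > B = 6, so first hash the key.
H(K): XOR 74⊕30⊕6b⊕6d⊕74⊕6e⊕6c⊕76⊕78⊕6c = 56.
Zero-pad H(K) = 56 to 6 bytes: K' = 56 00 00 00 00 00.

560000000000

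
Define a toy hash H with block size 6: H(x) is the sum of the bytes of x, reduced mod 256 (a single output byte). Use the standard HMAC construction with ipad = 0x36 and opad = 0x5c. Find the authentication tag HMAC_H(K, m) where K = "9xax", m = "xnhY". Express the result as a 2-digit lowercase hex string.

b7

Key "9xax" = 39 78 61 78 is 4 bytes ≤ B = 6; zero-pad to 6 bytes: K' = 39 78 61 78 00 00.
K' ⊕ ipad = 0f 4e 57 4e 36 36.  K' ⊕ opad = 65 24 3d 24 5c 5c.
Inner input = (K'⊕ipad) ∥ m = 0f 4e 57 4e 36 36 ∥ 78 6e 68 59.
Inner hash: sum = 15+78+87+78+54+54+120+110+104+89 = 789; mod 256 = 21 → 15.
Outer input = (K'⊕opad) ∥ inner = 65 24 3d 24 5c 5c ∥ 15.
Outer hash (tag): sum = 101+36+61+36+92+92+21 = 439; mod 256 = 183 → b7.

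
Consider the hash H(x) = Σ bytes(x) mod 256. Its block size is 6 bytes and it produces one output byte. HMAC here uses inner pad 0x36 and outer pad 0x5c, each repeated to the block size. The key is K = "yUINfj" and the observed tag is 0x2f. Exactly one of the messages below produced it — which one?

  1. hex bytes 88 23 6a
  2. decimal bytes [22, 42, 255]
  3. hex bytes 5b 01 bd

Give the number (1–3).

1

Key "yUINfj" = 79 55 49 4e 66 6a is exactly B = 6 bytes: K' = 79 55 49 4e 66 6a.
K' ⊕ ipad = 4f 63 7f 78 50 5c; K' ⊕ opad = 25 09 15 12 3a 36.
m1: inner = H(4f 63 7f 78 50 5c 88 23 6a) = 6a; tag = H(25 09 15 12 3a 36 6a) = 2f ← matches
m2: inner = H(4f 63 7f 78 50 5c 16 2a ff) = 94; tag = H(25 09 15 12 3a 36 94) = 59
m3: inner = H(4f 63 7f 78 50 5c 5b 01 bd) = 6e; tag = H(25 09 15 12 3a 36 6e) = 33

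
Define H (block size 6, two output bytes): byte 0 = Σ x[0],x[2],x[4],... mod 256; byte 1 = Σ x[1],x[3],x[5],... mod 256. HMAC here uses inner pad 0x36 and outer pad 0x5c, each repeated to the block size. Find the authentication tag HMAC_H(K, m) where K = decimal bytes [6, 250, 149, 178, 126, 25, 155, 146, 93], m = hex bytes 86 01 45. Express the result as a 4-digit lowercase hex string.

6391

Key decimal bytes [6, 250, 149, 178, 126, 25, 155, 146, 93] = 06 fa 95 b2 7e 19 9b 92 5d is 9 bytes > B = 6, so hash it first: H(key) = 11 57, then zero-pad to 6 bytes: K' = 11 57 00 00 00 00.
K' ⊕ ipad = 27 61 36 36 36 36.  K' ⊕ opad = 4d 0b 5c 5c 5c 5c.
Inner input = (K'⊕ipad) ∥ m = 27 61 36 36 36 36 ∥ 86 01 45.
Inner hash: even-index sum = 350 mod 256 = 94; odd-index sum = 206 mod 256 = 206 → 5e ce.
Outer input = (K'⊕opad) ∥ inner = 4d 0b 5c 5c 5c 5c ∥ 5e ce.
Outer hash (tag): even-index sum = 355 mod 256 = 99; odd-index sum = 401 mod 256 = 145 → 63 91.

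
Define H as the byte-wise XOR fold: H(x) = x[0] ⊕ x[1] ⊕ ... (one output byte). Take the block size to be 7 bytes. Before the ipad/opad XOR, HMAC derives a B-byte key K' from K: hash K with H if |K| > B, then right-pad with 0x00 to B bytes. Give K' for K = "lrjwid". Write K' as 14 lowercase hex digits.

Key "lrjwid" = 6c 72 6a 77 69 64 is 6 bytes ≤ B = 7; zero-pad to 7 bytes: K' = 6c 72 6a 77 69 64 00.

6c726a77696400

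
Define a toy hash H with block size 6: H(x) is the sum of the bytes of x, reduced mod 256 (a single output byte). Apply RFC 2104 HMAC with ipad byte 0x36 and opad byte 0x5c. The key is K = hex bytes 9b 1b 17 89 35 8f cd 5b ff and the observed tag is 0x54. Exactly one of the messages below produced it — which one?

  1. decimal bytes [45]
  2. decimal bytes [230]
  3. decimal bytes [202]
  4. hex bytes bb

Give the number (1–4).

Key hex bytes 9b 1b 17 89 35 8f cd 5b ff is 9 bytes > B = 6, so hash it first: H(key) = 41, then zero-pad to 6 bytes: K' = 41 00 00 00 00 00.
K' ⊕ ipad = 77 36 36 36 36 36; K' ⊕ opad = 1d 5c 5c 5c 5c 5c.
m1: inner = H(77 36 36 36 36 36 2d) = b2; tag = H(1d 5c 5c 5c 5c 5c b2) = 9b
m2: inner = H(77 36 36 36 36 36 e6) = 6b; tag = H(1d 5c 5c 5c 5c 5c 6b) = 54 ← matches
m3: inner = H(77 36 36 36 36 36 ca) = 4f; tag = H(1d 5c 5c 5c 5c 5c 4f) = 38
m4: inner = H(77 36 36 36 36 36 bb) = 40; tag = H(1d 5c 5c 5c 5c 5c 40) = 29

2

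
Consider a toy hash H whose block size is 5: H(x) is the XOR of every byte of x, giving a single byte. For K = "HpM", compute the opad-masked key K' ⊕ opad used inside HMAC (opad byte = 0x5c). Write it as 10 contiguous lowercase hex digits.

142c115c5c

Key "HpM" = 48 70 4d is 3 bytes ≤ B = 5; zero-pad to 5 bytes: K' = 48 70 4d 00 00.
XOR each byte with 0x5c: 48⊕5c=14, 70⊕5c=2c, 4d⊕5c=11, 00⊕5c=5c, 00⊕5c=5c.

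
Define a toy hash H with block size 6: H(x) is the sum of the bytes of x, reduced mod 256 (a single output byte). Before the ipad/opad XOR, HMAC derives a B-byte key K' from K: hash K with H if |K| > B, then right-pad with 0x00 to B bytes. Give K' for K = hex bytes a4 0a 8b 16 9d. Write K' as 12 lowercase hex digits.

Key hex bytes a4 0a 8b 16 9d is 5 bytes ≤ B = 6; zero-pad to 6 bytes: K' = a4 0a 8b 16 9d 00.

a40a8b169d00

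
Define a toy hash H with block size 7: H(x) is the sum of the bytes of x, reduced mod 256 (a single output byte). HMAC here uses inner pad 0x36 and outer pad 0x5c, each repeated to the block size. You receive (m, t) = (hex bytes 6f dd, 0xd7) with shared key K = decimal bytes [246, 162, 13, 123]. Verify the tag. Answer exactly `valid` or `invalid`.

invalid

Key decimal bytes [246, 162, 13, 123] = f6 a2 0d 7b is 4 bytes ≤ B = 7; zero-pad to 7 bytes: K' = f6 a2 0d 7b 00 00 00.
K' ⊕ ipad = c0 94 3b 4d 36 36 36; K' ⊕ opad = aa fe 51 27 5c 5c 5c.
Inner hash: sum = 192+148+59+77+54+54+54+111+221 = 970; mod 256 = 202 → ca.
Outer hash (recomputed tag): sum = 170+254+81+39+92+92+92+202 = 1022; mod 256 = 254 → fe.
Recomputed tag = fe; claimed = d7 → mismatch.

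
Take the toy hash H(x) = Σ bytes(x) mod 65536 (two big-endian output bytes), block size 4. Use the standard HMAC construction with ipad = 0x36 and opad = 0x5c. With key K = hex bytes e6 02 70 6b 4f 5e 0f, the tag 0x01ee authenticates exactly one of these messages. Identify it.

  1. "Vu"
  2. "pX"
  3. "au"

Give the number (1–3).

1

Key hex bytes e6 02 70 6b 4f 5e 0f is 7 bytes > B = 4, so hash it first: H(key) = 02 7f, then zero-pad to 4 bytes: K' = 02 7f 00 00.
K' ⊕ ipad = 34 49 36 36; K' ⊕ opad = 5e 23 5c 5c.
m1: inner = H(34 49 36 36 56 75) = 01 b4; tag = H(5e 23 5c 5c 01 b4) = 01ee ← matches
m2: inner = H(34 49 36 36 70 58) = 01 b1; tag = H(5e 23 5c 5c 01 b1) = 01eb
m3: inner = H(34 49 36 36 61 75) = 01 bf; tag = H(5e 23 5c 5c 01 bf) = 01f9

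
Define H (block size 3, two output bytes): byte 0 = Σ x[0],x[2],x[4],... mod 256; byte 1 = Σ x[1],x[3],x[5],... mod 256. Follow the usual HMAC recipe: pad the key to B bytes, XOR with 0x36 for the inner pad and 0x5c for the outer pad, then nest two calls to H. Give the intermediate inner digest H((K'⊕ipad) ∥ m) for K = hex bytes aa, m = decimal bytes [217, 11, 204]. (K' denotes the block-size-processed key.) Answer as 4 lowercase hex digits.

dddb

Key hex bytes aa is 1 byte ≤ B = 3; zero-pad to 3 bytes: K' = aa 00 00.
K' ⊕ ipad = 9c 36 36.
Inner input = 9c 36 36 ∥ d9 0b cc.
Inner hash: even-index sum = 221 mod 256 = 221; odd-index sum = 475 mod 256 = 219 → dd db.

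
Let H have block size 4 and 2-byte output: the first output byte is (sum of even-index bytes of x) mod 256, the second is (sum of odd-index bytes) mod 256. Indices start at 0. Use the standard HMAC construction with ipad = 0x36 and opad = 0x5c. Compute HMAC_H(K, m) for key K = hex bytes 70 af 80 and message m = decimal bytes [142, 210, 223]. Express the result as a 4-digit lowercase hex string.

71f0

Key hex bytes 70 af 80 is 3 bytes ≤ B = 4; zero-pad to 4 bytes: K' = 70 af 80 00.
K' ⊕ ipad = 46 99 b6 36.  K' ⊕ opad = 2c f3 dc 5c.
Inner input = (K'⊕ipad) ∥ m = 46 99 b6 36 ∥ 8e d2 df.
Inner hash: even-index sum = 617 mod 256 = 105; odd-index sum = 417 mod 256 = 161 → 69 a1.
Outer input = (K'⊕opad) ∥ inner = 2c f3 dc 5c ∥ 69 a1.
Outer hash (tag): even-index sum = 369 mod 256 = 113; odd-index sum = 496 mod 256 = 240 → 71 f0.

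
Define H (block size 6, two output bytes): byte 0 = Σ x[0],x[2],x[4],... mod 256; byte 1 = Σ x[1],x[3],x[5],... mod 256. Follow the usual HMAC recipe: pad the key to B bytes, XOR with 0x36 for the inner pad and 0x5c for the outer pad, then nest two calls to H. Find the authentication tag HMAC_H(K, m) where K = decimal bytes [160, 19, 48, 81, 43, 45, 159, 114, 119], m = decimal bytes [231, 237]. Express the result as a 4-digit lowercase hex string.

Key decimal bytes [160, 19, 48, 81, 43, 45, 159, 114, 119] = a0 13 30 51 2b 2d 9f 72 77 is 9 bytes > B = 6, so hash it first: H(key) = 11 03, then zero-pad to 6 bytes: K' = 11 03 00 00 00 00.
K' ⊕ ipad = 27 35 36 36 36 36.  K' ⊕ opad = 4d 5f 5c 5c 5c 5c.
Inner input = (K'⊕ipad) ∥ m = 27 35 36 36 36 36 ∥ e7 ed.
Inner hash: even-index sum = 378 mod 256 = 122; odd-index sum = 398 mod 256 = 142 → 7a 8e.
Outer input = (K'⊕opad) ∥ inner = 4d 5f 5c 5c 5c 5c ∥ 7a 8e.
Outer hash (tag): even-index sum = 383 mod 256 = 127; odd-index sum = 421 mod 256 = 165 → 7f a5.

7fa5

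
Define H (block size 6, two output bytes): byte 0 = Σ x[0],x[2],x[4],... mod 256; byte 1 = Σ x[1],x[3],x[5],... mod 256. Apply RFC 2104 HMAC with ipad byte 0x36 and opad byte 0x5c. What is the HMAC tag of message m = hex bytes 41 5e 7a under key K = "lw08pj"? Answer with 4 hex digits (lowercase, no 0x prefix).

29ce

Key "lw08pj" = 6c 77 30 38 70 6a is exactly B = 6 bytes: K' = 6c 77 30 38 70 6a.
K' ⊕ ipad = 5a 41 06 0e 46 5c.  K' ⊕ opad = 30 2b 6c 64 2c 36.
Inner input = (K'⊕ipad) ∥ m = 5a 41 06 0e 46 5c ∥ 41 5e 7a.
Inner hash: even-index sum = 353 mod 256 = 97; odd-index sum = 265 mod 256 = 9 → 61 09.
Outer input = (K'⊕opad) ∥ inner = 30 2b 6c 64 2c 36 ∥ 61 09.
Outer hash (tag): even-index sum = 297 mod 256 = 41; odd-index sum = 206 mod 256 = 206 → 29 ce.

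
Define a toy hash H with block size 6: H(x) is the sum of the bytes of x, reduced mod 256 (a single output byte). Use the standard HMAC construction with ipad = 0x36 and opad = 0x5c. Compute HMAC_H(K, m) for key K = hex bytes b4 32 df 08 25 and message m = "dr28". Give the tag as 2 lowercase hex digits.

38

Key hex bytes b4 32 df 08 25 is 5 bytes ≤ B = 6; zero-pad to 6 bytes: K' = b4 32 df 08 25 00.
K' ⊕ ipad = 82 04 e9 3e 13 36.  K' ⊕ opad = e8 6e 83 54 79 5c.
Inner input = (K'⊕ipad) ∥ m = 82 04 e9 3e 13 36 ∥ 64 72 32 38.
Inner hash: sum = 130+4+233+62+19+54+100+114+50+56 = 822; mod 256 = 54 → 36.
Outer input = (K'⊕opad) ∥ inner = e8 6e 83 54 79 5c ∥ 36.
Outer hash (tag): sum = 232+110+131+84+121+92+54 = 824; mod 256 = 56 → 38.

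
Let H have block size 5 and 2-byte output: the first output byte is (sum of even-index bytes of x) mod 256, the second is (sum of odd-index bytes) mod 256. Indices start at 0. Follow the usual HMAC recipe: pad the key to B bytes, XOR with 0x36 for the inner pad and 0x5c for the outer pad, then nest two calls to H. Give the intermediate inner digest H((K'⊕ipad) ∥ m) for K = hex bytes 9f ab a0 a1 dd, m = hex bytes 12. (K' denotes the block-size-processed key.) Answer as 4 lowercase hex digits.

2a46

Key hex bytes 9f ab a0 a1 dd is exactly B = 5 bytes: K' = 9f ab a0 a1 dd.
K' ⊕ ipad = a9 9d 96 97 eb.
Inner input = a9 9d 96 97 eb ∥ 12.
Inner hash: even-index sum = 554 mod 256 = 42; odd-index sum = 326 mod 256 = 70 → 2a 46.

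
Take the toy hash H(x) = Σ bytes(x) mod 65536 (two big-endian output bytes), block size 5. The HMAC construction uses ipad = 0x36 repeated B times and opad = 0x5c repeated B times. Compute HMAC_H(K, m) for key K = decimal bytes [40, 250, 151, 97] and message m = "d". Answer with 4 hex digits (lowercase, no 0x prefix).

02fc

Key decimal bytes [40, 250, 151, 97] = 28 fa 97 61 is 4 bytes ≤ B = 5; zero-pad to 5 bytes: K' = 28 fa 97 61 00.
K' ⊕ ipad = 1e cc a1 57 36.  K' ⊕ opad = 74 a6 cb 3d 5c.
Inner input = (K'⊕ipad) ∥ m = 1e cc a1 57 36 ∥ 64.
Inner hash: sum = 30+204+161+87+54+100 = 636 → 02 7c.
Outer input = (K'⊕opad) ∥ inner = 74 a6 cb 3d 5c ∥ 02 7c.
Outer hash (tag): sum = 116+166+203+61+92+2+124 = 764 → 02 fc.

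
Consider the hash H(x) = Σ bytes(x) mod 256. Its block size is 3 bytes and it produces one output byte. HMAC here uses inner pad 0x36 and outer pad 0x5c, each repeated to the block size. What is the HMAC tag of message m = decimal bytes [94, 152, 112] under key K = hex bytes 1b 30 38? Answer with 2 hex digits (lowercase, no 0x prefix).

be

Key hex bytes 1b 30 38 is exactly B = 3 bytes: K' = 1b 30 38.
K' ⊕ ipad = 2d 06 0e.  K' ⊕ opad = 47 6c 64.
Inner input = (K'⊕ipad) ∥ m = 2d 06 0e ∥ 5e 98 70.
Inner hash: sum = 45+6+14+94+152+112 = 423; mod 256 = 167 → a7.
Outer input = (K'⊕opad) ∥ inner = 47 6c 64 ∥ a7.
Outer hash (tag): sum = 71+108+100+167 = 446; mod 256 = 190 → be.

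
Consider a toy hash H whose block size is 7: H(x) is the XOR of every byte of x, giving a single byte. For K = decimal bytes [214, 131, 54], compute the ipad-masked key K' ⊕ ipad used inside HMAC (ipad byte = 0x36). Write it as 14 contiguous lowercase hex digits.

Key decimal bytes [214, 131, 54] = d6 83 36 is 3 bytes ≤ B = 7; zero-pad to 7 bytes: K' = d6 83 36 00 00 00 00.
XOR each byte with 0x36: d6⊕36=e0, 83⊕36=b5, 36⊕36=00, 00⊕36=36, 00⊕36=36, 00⊕36=36, 00⊕36=36.

e0b50036363636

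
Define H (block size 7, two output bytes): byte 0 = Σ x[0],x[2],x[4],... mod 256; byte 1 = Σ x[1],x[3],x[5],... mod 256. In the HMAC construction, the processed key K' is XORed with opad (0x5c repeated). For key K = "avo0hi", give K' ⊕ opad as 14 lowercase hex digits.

3d2a336c34355c

Key "avo0hi" = 61 76 6f 30 68 69 is 6 bytes ≤ B = 7; zero-pad to 7 bytes: K' = 61 76 6f 30 68 69 00.
XOR each byte with 0x5c: 61⊕5c=3d, 76⊕5c=2a, 6f⊕5c=33, 30⊕5c=6c, 68⊕5c=34, 69⊕5c=35, 00⊕5c=5c.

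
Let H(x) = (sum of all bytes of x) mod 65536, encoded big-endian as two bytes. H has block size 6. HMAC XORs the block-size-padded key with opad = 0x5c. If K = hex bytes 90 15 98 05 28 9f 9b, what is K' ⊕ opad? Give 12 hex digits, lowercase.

Key hex bytes 90 15 98 05 28 9f 9b is 7 bytes > B = 6, so hash it first: H(key) = 02 a4, then zero-pad to 6 bytes: K' = 02 a4 00 00 00 00.
XOR each byte with 0x5c: 02⊕5c=5e, a4⊕5c=f8, 00⊕5c=5c, 00⊕5c=5c, 00⊕5c=5c, 00⊕5c=5c.

5ef85c5c5c5c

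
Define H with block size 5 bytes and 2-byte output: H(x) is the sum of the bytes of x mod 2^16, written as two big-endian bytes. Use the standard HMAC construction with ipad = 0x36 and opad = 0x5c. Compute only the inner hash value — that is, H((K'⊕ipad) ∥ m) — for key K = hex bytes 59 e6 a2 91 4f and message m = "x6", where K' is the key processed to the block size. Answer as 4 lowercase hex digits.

Key hex bytes 59 e6 a2 91 4f is exactly B = 5 bytes: K' = 59 e6 a2 91 4f.
K' ⊕ ipad = 6f d0 94 a7 79.
Inner input = 6f d0 94 a7 79 ∥ 78 36.
Inner hash: sum = 111+208+148+167+121+120+54 = 929 → 03 a1.

03a1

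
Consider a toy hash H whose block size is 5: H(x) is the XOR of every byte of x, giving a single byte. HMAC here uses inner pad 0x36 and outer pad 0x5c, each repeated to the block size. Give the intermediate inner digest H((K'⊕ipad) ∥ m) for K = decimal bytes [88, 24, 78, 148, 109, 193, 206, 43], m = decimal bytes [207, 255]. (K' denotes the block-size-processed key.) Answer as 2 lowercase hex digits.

d5

Key decimal bytes [88, 24, 78, 148, 109, 193, 206, 43] = 58 18 4e 94 6d c1 ce 2b is 8 bytes > B = 5, so hash it first: H(key) = d3, then zero-pad to 5 bytes: K' = d3 00 00 00 00.
K' ⊕ ipad = e5 36 36 36 36.
Inner input = e5 36 36 36 36 ∥ cf ff.
Inner hash: XOR e5⊕36⊕36⊕36⊕36⊕cf⊕ff = d5.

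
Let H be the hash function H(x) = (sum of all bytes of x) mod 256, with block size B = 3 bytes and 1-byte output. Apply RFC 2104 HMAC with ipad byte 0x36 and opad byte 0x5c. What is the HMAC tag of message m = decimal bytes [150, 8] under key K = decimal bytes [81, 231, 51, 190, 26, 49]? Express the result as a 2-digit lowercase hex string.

2c

Key decimal bytes [81, 231, 51, 190, 26, 49] = 51 e7 33 be 1a 31 is 6 bytes > B = 3, so hash it first: H(key) = 74, then zero-pad to 3 bytes: K' = 74 00 00.
K' ⊕ ipad = 42 36 36.  K' ⊕ opad = 28 5c 5c.
Inner input = (K'⊕ipad) ∥ m = 42 36 36 ∥ 96 08.
Inner hash: sum = 66+54+54+150+8 = 332; mod 256 = 76 → 4c.
Outer input = (K'⊕opad) ∥ inner = 28 5c 5c ∥ 4c.
Outer hash (tag): sum = 40+92+92+76 = 300; mod 256 = 44 → 2c.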